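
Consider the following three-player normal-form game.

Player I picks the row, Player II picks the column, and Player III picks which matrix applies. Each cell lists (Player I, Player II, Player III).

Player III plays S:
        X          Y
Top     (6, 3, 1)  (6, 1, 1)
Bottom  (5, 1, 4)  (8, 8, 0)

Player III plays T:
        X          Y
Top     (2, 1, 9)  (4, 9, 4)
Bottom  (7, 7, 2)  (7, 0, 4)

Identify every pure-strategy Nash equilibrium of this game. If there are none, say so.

none

For each player, find the best response to each opponent profile; mutual best responses are the pure NE.
Player I against (X, S): payoffs 6, 5 → best response Top.
Player I against (X, T): payoffs 2, 7 → best response Bottom.
Player I against (Y, S): payoffs 6, 8 → best response Bottom.
Player I against (Y, T): payoffs 4, 7 → best response Bottom.
Player II against (Top, S): payoffs 3, 1 → best response X.
Player II against (Top, T): payoffs 1, 9 → best response Y.
Player II against (Bottom, S): payoffs 1, 8 → best response Y.
Player II against (Bottom, T): payoffs 7, 0 → best response X.
Player III against (Top, X): payoffs 1, 9 → best response T.
Player III against (Top, Y): payoffs 1, 4 → best response T.
Player III against (Bottom, X): payoffs 4, 2 → best response S.
Player III against (Bottom, Y): payoffs 0, 4 → best response T.
No profile is a mutual best response for all players.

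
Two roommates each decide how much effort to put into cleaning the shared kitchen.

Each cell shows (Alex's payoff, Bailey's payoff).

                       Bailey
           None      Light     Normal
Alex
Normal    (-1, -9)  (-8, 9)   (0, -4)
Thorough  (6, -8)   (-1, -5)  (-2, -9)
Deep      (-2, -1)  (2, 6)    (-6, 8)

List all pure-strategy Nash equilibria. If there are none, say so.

This game has no pure Nash equilibrium.

Alex against None: payoffs -1, 6, -2 → best response Thorough.
Alex against Light: payoffs -8, -1, 2 → best response Deep.
Alex against Normal: payoffs 0, -2, -6 → best response Normal.
Bailey against Normal: payoffs -9, 9, -4 → best response Light.
Bailey against Thorough: payoffs -8, -5, -9 → best response Light.
Bailey against Deep: payoffs -1, 6, 8 → best response Normal.
No profile is a mutual best response for all players.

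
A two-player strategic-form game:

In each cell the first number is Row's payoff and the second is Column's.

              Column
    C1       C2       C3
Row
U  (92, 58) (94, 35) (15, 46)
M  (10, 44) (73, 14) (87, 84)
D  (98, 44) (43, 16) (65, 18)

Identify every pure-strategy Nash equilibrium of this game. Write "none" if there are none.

Row against C1: payoffs 92, 10, 98 → best response D.
Row against C2: payoffs 94, 73, 43 → best response U.
Row against C3: payoffs 15, 87, 65 → best response M.
Column against U: payoffs 58, 35, 46 → best response C1.
Column against M: payoffs 44, 14, 84 → best response C3.
Column against D: payoffs 44, 16, 18 → best response C1.
Mutual best responses: (M, C3); (D, C1).

(M, C3); (D, C1)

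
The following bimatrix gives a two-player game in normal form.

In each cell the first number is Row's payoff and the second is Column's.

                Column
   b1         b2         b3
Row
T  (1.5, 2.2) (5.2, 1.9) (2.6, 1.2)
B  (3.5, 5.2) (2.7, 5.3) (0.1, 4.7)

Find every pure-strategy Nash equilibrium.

Row against b1: payoffs 1.5, 3.5 → best response B.
Row against b2: payoffs 5.2, 2.7 → best response T.
Row against b3: payoffs 2.6, 0.1 → best response T.
Column against T: payoffs 2.2, 1.9, 1.2 → best response b1.
Column against B: payoffs 5.2, 5.3, 4.7 → best response b2.
No profile is a mutual best response for all players.

This game has no pure Nash equilibrium.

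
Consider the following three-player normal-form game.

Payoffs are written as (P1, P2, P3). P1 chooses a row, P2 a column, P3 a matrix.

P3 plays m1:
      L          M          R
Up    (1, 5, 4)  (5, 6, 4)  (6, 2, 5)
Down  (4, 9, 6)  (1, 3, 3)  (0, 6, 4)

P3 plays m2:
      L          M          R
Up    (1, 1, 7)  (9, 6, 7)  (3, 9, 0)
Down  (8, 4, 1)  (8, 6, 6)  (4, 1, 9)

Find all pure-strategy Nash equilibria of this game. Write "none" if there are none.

For each strategy profile, look for a profitable unilateral deviation.
(Up, L, m1): P1 can switch to Down (1 → 4). Not NE.
(Up, L, m2): P1 can switch to Down (1 → 8). Not NE.
(Up, M, m1): P3 can switch to m2 (4 → 7). Not NE.
(Up, M, m2): P2 can switch to R (6 → 9). Not NE.
(Up, R, m1): P2 can switch to L (2 → 5). Not NE.
(Up, R, m2): P1 can switch to Down (3 → 4). Not NE.
(Down, L, m1): P1 gets 4, best alternative 1; P2 gets 9, best alternative 6; P3 gets 6, best alternative 1. No profitable deviation — NE.
(Down, L, m2): P2 can switch to M (4 → 6). Not NE.
(Down, M, m1): P1 can switch to Up (1 → 5). Not NE.
(The remaining 3 profiles each have a profitable deviation by the same check.)

The unique pure-strategy Nash equilibrium is (Down, L, m1).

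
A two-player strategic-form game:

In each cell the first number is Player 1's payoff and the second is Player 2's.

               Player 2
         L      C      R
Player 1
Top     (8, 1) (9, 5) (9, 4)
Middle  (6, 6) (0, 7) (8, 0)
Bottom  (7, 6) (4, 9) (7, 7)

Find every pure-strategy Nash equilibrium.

(Top, C)

(Top, L): Player 2 can switch to C (1 → 5). Not NE.
(Top, C): Player 1 gets 9, best alternative 4; Player 2 gets 5, best alternative 4. No profitable deviation — NE.
(Top, R): Player 2 can switch to C (4 → 5). Not NE.
(Middle, L): Player 1 can switch to Top (6 → 8). Not NE.
(Middle, C): Player 1 can switch to Top (0 → 9). Not NE.
(Middle, R): Player 1 can switch to Top (8 → 9). Not NE.
(Bottom, L): Player 1 can switch to Top (7 → 8). Not NE.
(Bottom, C): Player 1 can switch to Top (4 → 9). Not NE.
(Bottom, R): Player 1 can switch to Top (7 → 9). Not NE.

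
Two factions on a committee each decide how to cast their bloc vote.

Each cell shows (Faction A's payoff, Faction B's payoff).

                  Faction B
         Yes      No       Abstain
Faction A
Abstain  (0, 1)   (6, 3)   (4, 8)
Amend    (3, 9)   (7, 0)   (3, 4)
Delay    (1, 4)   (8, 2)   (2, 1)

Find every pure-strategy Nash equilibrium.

Faction A against Yes: payoffs 0, 3, 1 → best response Amend.
Faction A against No: payoffs 6, 7, 8 → best response Delay.
Faction A against Abstain: payoffs 4, 3, 2 → best response Abstain.
Faction B against Abstain: payoffs 1, 3, 8 → best response Abstain.
Faction B against Amend: payoffs 9, 0, 4 → best response Yes.
Faction B against Delay: payoffs 4, 2, 1 → best response Yes.
Mutual best responses: (Abstain, Abstain); (Amend, Yes).

Pure-strategy Nash equilibria: (Abstain, Abstain), (Amend, Yes)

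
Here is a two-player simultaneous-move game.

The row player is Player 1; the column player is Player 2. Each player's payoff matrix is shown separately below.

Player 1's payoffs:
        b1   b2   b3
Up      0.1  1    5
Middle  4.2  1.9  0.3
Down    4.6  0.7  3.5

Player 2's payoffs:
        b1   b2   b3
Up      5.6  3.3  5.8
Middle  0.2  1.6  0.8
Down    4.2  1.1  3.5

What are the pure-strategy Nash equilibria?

Player 1 against b1: payoffs 0.1, 4.2, 4.6 → best response Down.
Player 1 against b2: payoffs 1, 1.9, 0.7 → best response Middle.
Player 1 against b3: payoffs 5, 0.3, 3.5 → best response Up.
Player 2 against Up: payoffs 5.6, 3.3, 5.8 → best response b3.
Player 2 against Middle: payoffs 0.2, 1.6, 0.8 → best response b2.
Player 2 against Down: payoffs 4.2, 1.1, 3.5 → best response b1.
Mutual best responses: (Up, b3); (Middle, b2); (Down, b1).

Pure-strategy Nash equilibria: (Up, b3), (Middle, b2), (Down, b1)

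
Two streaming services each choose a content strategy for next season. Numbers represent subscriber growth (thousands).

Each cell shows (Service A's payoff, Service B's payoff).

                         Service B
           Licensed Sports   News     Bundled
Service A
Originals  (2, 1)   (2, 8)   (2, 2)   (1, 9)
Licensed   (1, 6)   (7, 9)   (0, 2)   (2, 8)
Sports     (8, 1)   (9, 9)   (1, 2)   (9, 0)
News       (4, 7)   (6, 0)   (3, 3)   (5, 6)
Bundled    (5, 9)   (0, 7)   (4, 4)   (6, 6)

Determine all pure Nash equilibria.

(Sports, Sports)

Service A against Licensed: payoffs 2, 1, 8, 4, 5 → best response Sports.
Service A against Sports: payoffs 2, 7, 9, 6, 0 → best response Sports.
Service A against News: payoffs 2, 0, 1, 3, 4 → best response Bundled.
Service A against Bundled: payoffs 1, 2, 9, 5, 6 → best response Sports.
Service B against Originals: payoffs 1, 8, 2, 9 → best response Bundled.
Service B against Licensed: payoffs 6, 9, 2, 8 → best response Sports.
Service B against Sports: payoffs 1, 9, 2, 0 → best response Sports.
Service B against News: payoffs 7, 0, 3, 6 → best response Licensed.
Service B against Bundled: payoffs 9, 7, 4, 6 → best response Licensed.
Mutual best responses: (Sports, Sports).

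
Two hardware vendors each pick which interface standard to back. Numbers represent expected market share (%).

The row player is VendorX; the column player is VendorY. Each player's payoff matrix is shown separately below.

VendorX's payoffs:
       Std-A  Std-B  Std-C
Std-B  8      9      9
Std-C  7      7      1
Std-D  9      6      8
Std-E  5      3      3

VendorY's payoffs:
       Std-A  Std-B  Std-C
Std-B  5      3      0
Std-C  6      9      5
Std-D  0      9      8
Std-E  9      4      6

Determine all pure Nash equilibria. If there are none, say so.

No pure-strategy Nash equilibrium.

VendorX against Std-A: payoffs 8, 7, 9, 5 → best response Std-D.
VendorX against Std-B: payoffs 9, 7, 6, 3 → best response Std-B.
VendorX against Std-C: payoffs 9, 1, 8, 3 → best response Std-B.
VendorY against Std-B: payoffs 5, 3, 0 → best response Std-A.
VendorY against Std-C: payoffs 6, 9, 5 → best response Std-B.
VendorY against Std-D: payoffs 0, 9, 8 → best response Std-B.
VendorY against Std-E: payoffs 9, 4, 6 → best response Std-A.
No profile is a mutual best response for all players.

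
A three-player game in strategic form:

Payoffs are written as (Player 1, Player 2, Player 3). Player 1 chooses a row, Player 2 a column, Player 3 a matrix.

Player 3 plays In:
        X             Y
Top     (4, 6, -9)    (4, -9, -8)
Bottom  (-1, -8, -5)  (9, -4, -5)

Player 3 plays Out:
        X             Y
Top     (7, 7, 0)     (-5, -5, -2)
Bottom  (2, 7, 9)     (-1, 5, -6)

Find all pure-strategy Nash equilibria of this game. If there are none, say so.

(Top, X, Out) and (Bottom, Y, In)

Player 1 against (X, In): payoffs 4, -1 → best response Top.
Player 1 against (X, Out): payoffs 7, 2 → best response Top.
Player 1 against (Y, In): payoffs 4, 9 → best response Bottom.
Player 1 against (Y, Out): payoffs -5, -1 → best response Bottom.
Player 2 against (Top, In): payoffs 6, -9 → best response X.
Player 2 against (Top, Out): payoffs 7, -5 → best response X.
Player 2 against (Bottom, In): payoffs -8, -4 → best response Y.
Player 2 against (Bottom, Out): payoffs 7, 5 → best response X.
Player 3 against (Top, X): payoffs -9, 0 → best response Out.
Player 3 against (Top, Y): payoffs -8, -2 → best response Out.
Player 3 against (Bottom, X): payoffs -5, 9 → best response Out.
Player 3 against (Bottom, Y): payoffs -5, -6 → best response In.
Mutual best responses: (Top, X, Out); (Bottom, Y, In).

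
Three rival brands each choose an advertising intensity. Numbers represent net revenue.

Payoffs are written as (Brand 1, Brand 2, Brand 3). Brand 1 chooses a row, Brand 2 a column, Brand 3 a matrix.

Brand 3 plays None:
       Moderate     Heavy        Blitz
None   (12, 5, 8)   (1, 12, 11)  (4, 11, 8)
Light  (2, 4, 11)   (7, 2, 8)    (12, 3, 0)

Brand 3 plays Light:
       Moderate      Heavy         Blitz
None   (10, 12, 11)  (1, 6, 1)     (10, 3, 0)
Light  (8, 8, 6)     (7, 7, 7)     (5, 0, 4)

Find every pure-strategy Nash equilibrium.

For each strategy profile, look for a profitable unilateral deviation.
(None, Moderate, None): Brand 2 can switch to Heavy (5 → 12). Not NE.
(None, Moderate, Light): Brand 1 gets 10, best alternative 8; Brand 2 gets 12, best alternative 6; Brand 3 gets 11, best alternative 8. No profitable deviation — NE.
(None, Heavy, None): Brand 1 can switch to Light (1 → 7). Not NE.
(None, Heavy, Light): Brand 1 can switch to Light (1 → 7). Not NE.
(None, Blitz, None): Brand 1 can switch to Light (4 → 12). Not NE.
(None, Blitz, Light): Brand 2 can switch to Moderate (3 → 12). Not NE.
(Light, Moderate, None): Brand 1 can switch to None (2 → 12). Not NE.
(Light, Moderate, Light): Brand 1 can switch to None (8 → 10). Not NE.
(Light, Heavy, None): Brand 2 can switch to Moderate (2 → 4). Not NE.
(Light, Heavy, Light): Brand 2 can switch to Moderate (7 → 8). Not NE.
(Light, Blitz, None): Brand 2 can switch to Moderate (3 → 4). Not NE.
(The remaining 1 profile has a profitable deviation by the same check.)

(None, Moderate, Light)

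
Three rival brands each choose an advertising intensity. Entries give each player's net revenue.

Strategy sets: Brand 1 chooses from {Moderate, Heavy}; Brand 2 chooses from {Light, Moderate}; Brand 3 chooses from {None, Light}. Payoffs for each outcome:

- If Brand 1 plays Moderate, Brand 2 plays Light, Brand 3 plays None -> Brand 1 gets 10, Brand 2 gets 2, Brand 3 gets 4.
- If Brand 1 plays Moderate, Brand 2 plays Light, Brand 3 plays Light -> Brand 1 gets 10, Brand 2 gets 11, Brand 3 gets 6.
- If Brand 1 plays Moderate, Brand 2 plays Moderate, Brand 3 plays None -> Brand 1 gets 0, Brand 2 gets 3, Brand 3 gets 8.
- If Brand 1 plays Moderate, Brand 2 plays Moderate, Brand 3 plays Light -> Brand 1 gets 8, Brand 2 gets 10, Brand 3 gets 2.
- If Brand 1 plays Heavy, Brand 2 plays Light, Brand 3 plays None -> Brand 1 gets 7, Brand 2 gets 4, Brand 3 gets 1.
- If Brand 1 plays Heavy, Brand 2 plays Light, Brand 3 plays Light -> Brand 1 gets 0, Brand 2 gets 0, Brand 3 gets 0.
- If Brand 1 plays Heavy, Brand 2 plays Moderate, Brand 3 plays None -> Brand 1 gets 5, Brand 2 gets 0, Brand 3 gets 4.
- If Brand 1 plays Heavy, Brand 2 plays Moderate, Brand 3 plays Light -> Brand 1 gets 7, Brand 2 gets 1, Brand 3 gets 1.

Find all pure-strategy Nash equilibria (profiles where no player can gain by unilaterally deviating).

Mark each player's best response to every combination of opponents' strategies; a profile where every player is best-responding is a pure Nash equilibrium.
Brand 1 against (Light, None): payoffs 10, 7 → best response Moderate.
Brand 1 against (Light, Light): payoffs 10, 0 → best response Moderate.
Brand 1 against (Moderate, None): payoffs 0, 5 → best response Heavy.
Brand 1 against (Moderate, Light): payoffs 8, 7 → best response Moderate.
Brand 2 against (Moderate, None): payoffs 2, 3 → best response Moderate.
Brand 2 against (Moderate, Light): payoffs 11, 10 → best response Light.
Brand 2 against (Heavy, None): payoffs 4, 0 → best response Light.
Brand 2 against (Heavy, Light): payoffs 0, 1 → best response Moderate.
Brand 3 against (Moderate, Light): payoffs 4, 6 → best response Light.
Brand 3 against (Moderate, Moderate): payoffs 8, 2 → best response None.
Brand 3 against (Heavy, Light): payoffs 1, 0 → best response None.
Brand 3 against (Heavy, Moderate): payoffs 4, 1 → best response None.
Mutual best responses: (Moderate, Light, Light).

The unique pure-strategy Nash equilibrium is (Moderate, Light, Light).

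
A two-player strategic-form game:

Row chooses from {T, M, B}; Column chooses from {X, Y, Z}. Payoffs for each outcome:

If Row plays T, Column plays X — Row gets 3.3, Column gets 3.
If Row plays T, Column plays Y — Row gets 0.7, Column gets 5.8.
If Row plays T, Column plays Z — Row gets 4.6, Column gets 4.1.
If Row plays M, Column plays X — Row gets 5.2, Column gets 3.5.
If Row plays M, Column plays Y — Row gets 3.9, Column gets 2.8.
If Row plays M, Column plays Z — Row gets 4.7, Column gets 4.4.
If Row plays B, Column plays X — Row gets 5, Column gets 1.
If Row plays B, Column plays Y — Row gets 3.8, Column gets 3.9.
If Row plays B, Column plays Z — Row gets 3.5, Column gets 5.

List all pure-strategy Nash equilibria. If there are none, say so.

The unique pure-strategy Nash equilibrium is (M, Z).

Row against X: payoffs 3.3, 5.2, 5 → best response M.
Row against Y: payoffs 0.7, 3.9, 3.8 → best response M.
Row against Z: payoffs 4.6, 4.7, 3.5 → best response M.
Column against T: payoffs 3, 5.8, 4.1 → best response Y.
Column against M: payoffs 3.5, 2.8, 4.4 → best response Z.
Column against B: payoffs 1, 3.9, 5 → best response Z.
Mutual best responses: (M, Z).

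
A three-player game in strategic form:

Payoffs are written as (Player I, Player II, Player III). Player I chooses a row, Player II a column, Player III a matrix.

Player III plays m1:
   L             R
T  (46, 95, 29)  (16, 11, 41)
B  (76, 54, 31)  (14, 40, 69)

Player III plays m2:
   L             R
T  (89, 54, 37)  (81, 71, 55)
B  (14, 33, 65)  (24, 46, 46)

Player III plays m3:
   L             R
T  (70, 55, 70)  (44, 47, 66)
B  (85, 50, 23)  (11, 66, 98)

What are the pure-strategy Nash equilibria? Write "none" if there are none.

No pure-strategy Nash equilibrium.

Player I against (L, m1): payoffs 46, 76 → best response B.
Player I against (L, m2): payoffs 89, 14 → best response T.
Player I against (L, m3): payoffs 70, 85 → best response B.
Player I against (R, m1): payoffs 16, 14 → best response T.
Player I against (R, m2): payoffs 81, 24 → best response T.
Player I against (R, m3): payoffs 44, 11 → best response T.
Player II against (T, m1): payoffs 95, 11 → best response L.
Player II against (T, m2): payoffs 54, 71 → best response R.
Player II against (T, m3): payoffs 55, 47 → best response L.
Player II against (B, m1): payoffs 54, 40 → best response L.
Player II against (B, m2): payoffs 33, 46 → best response R.
Player II against (B, m3): payoffs 50, 66 → best response R.
Player III against (T, L): payoffs 29, 37, 70 → best response m3.
Player III against (T, R): payoffs 41, 55, 66 → best response m3.
Player III against (B, L): payoffs 31, 65, 23 → best response m2.
Player III against (B, R): payoffs 69, 46, 98 → best response m3.
No profile is a mutual best response for all players.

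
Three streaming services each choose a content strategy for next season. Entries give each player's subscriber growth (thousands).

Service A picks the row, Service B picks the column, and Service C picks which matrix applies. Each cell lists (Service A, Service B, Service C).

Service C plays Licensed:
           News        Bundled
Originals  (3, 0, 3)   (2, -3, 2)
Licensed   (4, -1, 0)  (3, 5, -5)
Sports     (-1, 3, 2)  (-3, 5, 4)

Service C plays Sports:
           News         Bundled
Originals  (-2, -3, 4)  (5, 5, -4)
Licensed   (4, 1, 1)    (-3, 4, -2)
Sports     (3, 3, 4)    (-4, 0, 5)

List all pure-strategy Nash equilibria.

none

Service A against (News, Licensed): payoffs 3, 4, -1 → best response Licensed.
Service A against (News, Sports): payoffs -2, 4, 3 → best response Licensed.
Service A against (Bundled, Licensed): payoffs 2, 3, -3 → best response Licensed.
Service A against (Bundled, Sports): payoffs 5, -3, -4 → best response Originals.
Service B against (Originals, Licensed): payoffs 0, -3 → best response News.
Service B against (Originals, Sports): payoffs -3, 5 → best response Bundled.
Service B against (Licensed, Licensed): payoffs -1, 5 → best response Bundled.
Service B against (Licensed, Sports): payoffs 1, 4 → best response Bundled.
Service B against (Sports, Licensed): payoffs 3, 5 → best response Bundled.
Service B against (Sports, Sports): payoffs 3, 0 → best response News.
Service C against (Originals, News): payoffs 3, 4 → best response Sports.
Service C against (Originals, Bundled): payoffs 2, -4 → best response Licensed.
Service C against (Licensed, News): payoffs 0, 1 → best response Sports.
Service C against (Licensed, Bundled): payoffs -5, -2 → best response Sports.
Service C against (Sports, News): payoffs 2, 4 → best response Sports.
Service C against (Sports, Bundled): payoffs 4, 5 → best response Sports.
No profile is a mutual best response for all players.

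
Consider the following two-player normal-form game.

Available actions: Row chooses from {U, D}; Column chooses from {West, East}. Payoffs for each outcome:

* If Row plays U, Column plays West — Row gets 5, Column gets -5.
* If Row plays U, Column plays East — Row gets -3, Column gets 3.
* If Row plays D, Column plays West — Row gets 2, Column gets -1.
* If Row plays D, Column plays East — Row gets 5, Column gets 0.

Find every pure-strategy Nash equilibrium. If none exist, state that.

The unique pure-strategy Nash equilibrium is (D, East).

Row against West: payoffs 5, 2 → best response U.
Row against East: payoffs -3, 5 → best response D.
Column against U: payoffs -5, 3 → best response East.
Column against D: payoffs -1, 0 → best response East.
Mutual best responses: (D, East).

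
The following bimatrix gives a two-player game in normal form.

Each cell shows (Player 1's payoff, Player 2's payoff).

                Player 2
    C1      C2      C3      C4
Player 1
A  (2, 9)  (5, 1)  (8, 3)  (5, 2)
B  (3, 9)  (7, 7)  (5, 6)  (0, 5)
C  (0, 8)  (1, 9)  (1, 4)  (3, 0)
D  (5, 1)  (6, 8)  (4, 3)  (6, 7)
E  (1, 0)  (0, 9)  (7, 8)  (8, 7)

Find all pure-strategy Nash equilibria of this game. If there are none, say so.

There is no pure-strategy Nash equilibrium.

(A, C1): Player 1 can switch to B (2 → 3). Not NE.
(A, C2): Player 1 can switch to B (5 → 7). Not NE.
(A, C3): Player 2 can switch to C1 (3 → 9). Not NE.
(A, C4): Player 1 can switch to D (5 → 6). Not NE.
(B, C1): Player 1 can switch to D (3 → 5). Not NE.
(B, C2): Player 2 can switch to C1 (7 → 9). Not NE.
(B, C3): Player 1 can switch to A (5 → 8). Not NE.
(B, C4): Player 1 can switch to A (0 → 5). Not NE.
(The remaining 12 profiles each have a profitable deviation by the same check.)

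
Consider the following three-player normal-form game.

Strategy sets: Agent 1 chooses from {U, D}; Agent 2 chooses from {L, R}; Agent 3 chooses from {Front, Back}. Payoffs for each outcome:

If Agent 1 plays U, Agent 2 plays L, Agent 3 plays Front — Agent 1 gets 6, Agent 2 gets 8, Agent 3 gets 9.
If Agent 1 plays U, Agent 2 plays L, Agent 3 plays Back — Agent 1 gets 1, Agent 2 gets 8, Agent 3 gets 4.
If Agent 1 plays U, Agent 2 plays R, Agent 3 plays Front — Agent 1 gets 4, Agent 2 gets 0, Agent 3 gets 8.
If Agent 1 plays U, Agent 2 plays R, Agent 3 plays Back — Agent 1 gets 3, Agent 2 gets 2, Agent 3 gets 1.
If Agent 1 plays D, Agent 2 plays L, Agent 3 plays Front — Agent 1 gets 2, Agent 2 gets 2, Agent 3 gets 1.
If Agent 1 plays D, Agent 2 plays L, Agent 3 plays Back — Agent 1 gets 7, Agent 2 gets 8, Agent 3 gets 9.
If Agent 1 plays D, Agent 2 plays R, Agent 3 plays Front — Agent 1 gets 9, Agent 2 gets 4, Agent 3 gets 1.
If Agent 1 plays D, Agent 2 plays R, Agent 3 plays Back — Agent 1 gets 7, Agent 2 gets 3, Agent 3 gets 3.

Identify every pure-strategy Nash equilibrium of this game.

Pure-strategy Nash equilibria: (U, L, Front), (D, L, Back)

(U, L, Front): Agent 1 gets 6, best alternative 2; Agent 2 gets 8, best alternative 0; Agent 3 gets 9, best alternative 4. No profitable deviation — NE.
(U, L, Back): Agent 1 can switch to D (1 → 7). Not NE.
(U, R, Front): Agent 1 can switch to D (4 → 9). Not NE.
(U, R, Back): Agent 1 can switch to D (3 → 7). Not NE.
(D, L, Front): Agent 1 can switch to U (2 → 6). Not NE.
(D, L, Back): Agent 1 gets 7, best alternative 1; Agent 2 gets 8, best alternative 3; Agent 3 gets 9, best alternative 1. No profitable deviation — NE.
(D, R, Front): Agent 3 can switch to Back (1 → 3). Not NE.
(D, R, Back): Agent 2 can switch to L (3 → 8). Not NE.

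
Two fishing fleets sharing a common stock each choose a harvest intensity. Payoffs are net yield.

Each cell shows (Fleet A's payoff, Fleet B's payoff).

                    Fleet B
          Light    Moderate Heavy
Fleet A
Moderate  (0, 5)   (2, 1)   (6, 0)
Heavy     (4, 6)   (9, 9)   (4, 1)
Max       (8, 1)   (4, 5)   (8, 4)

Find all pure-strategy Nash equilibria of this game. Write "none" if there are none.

Fleet A against Light: payoffs 0, 4, 8 → best response Max.
Fleet A against Moderate: payoffs 2, 9, 4 → best response Heavy.
Fleet A against Heavy: payoffs 6, 4, 8 → best response Max.
Fleet B against Moderate: payoffs 5, 1, 0 → best response Light.
Fleet B against Heavy: payoffs 6, 9, 1 → best response Moderate.
Fleet B against Max: payoffs 1, 5, 4 → best response Moderate.
Mutual best responses: (Heavy, Moderate).

(Heavy, Moderate)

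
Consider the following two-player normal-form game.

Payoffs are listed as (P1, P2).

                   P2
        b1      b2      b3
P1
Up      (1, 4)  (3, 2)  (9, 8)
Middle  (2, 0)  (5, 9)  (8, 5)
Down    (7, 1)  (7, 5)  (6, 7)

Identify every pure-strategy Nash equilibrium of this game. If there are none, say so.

P1 against b1: payoffs 1, 2, 7 → best response Down.
P1 against b2: payoffs 3, 5, 7 → best response Down.
P1 against b3: payoffs 9, 8, 6 → best response Up.
P2 against Up: payoffs 4, 2, 8 → best response b3.
P2 against Middle: payoffs 0, 9, 5 → best response b2.
P2 against Down: payoffs 1, 5, 7 → best response b3.
Mutual best responses: (Up, b3).

(Up, b3)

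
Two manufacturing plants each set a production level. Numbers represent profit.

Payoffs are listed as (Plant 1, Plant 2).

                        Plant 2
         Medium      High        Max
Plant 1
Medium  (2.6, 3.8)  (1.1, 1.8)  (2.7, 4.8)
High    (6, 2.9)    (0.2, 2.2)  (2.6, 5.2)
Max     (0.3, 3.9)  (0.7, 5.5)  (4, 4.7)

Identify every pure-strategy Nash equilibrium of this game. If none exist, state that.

There is no pure-strategy Nash equilibrium.

For each strategy profile, look for a profitable unilateral deviation.
(Medium, Medium): Plant 1 can switch to High (2.6 → 6). Not NE.
(Medium, High): Plant 2 can switch to Medium (1.8 → 3.8). Not NE.
(Medium, Max): Plant 1 can switch to Max (2.7 → 4). Not NE.
(High, Medium): Plant 2 can switch to Max (2.9 → 5.2). Not NE.
(High, High): Plant 1 can switch to Medium (0.2 → 1.1). Not NE.
(High, Max): Plant 1 can switch to Medium (2.6 → 2.7). Not NE.
(Max, Medium): Plant 1 can switch to Medium (0.3 → 2.6). Not NE.
(Max, High): Plant 1 can switch to Medium (0.7 → 1.1). Not NE.
(The remaining 1 profile has a profitable deviation by the same check.)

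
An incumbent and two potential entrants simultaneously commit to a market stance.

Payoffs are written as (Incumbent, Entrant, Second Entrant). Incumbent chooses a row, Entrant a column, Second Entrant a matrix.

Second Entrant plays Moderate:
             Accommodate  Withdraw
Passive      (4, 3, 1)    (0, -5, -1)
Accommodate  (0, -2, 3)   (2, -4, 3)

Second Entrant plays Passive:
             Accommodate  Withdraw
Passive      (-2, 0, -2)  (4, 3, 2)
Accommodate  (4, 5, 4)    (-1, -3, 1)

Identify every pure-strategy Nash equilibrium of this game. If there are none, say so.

Incumbent against (Accommodate, Moderate): payoffs 4, 0 → best response Passive.
Incumbent against (Accommodate, Passive): payoffs -2, 4 → best response Accommodate.
Incumbent against (Withdraw, Moderate): payoffs 0, 2 → best response Accommodate.
Incumbent against (Withdraw, Passive): payoffs 4, -1 → best response Passive.
Entrant against (Passive, Moderate): payoffs 3, -5 → best response Accommodate.
Entrant against (Passive, Passive): payoffs 0, 3 → best response Withdraw.
Entrant against (Accommodate, Moderate): payoffs -2, -4 → best response Accommodate.
Entrant against (Accommodate, Passive): payoffs 5, -3 → best response Accommodate.
Second Entrant against (Passive, Accommodate): payoffs 1, -2 → best response Moderate.
Second Entrant against (Passive, Withdraw): payoffs -1, 2 → best response Passive.
Second Entrant against (Accommodate, Accommodate): payoffs 3, 4 → best response Passive.
Second Entrant against (Accommodate, Withdraw): payoffs 3, 1 → best response Moderate.
Mutual best responses: (Passive, Accommodate, Moderate); (Passive, Withdraw, Passive); (Accommodate, Accommodate, Passive).

Pure-strategy Nash equilibria: (Passive, Accommodate, Moderate); (Passive, Withdraw, Passive); (Accommodate, Accommodate, Passive)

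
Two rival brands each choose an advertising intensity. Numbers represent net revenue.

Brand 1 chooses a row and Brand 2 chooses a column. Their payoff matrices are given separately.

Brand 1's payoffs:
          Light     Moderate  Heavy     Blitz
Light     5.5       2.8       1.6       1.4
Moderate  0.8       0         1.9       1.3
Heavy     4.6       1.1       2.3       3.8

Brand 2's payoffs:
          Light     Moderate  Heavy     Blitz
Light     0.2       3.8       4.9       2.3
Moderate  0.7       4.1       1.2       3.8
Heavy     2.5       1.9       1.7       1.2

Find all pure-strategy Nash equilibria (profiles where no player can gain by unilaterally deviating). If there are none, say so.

(Light, Light): Brand 2 can switch to Moderate (0.2 → 3.8). Not NE.
(Light, Moderate): Brand 2 can switch to Heavy (3.8 → 4.9). Not NE.
(Light, Heavy): Brand 1 can switch to Moderate (1.6 → 1.9). Not NE.
(Light, Blitz): Brand 1 can switch to Heavy (1.4 → 3.8). Not NE.
(Moderate, Light): Brand 1 can switch to Light (0.8 → 5.5). Not NE.
(Moderate, Moderate): Brand 1 can switch to Light (0 → 2.8). Not NE.
(Moderate, Heavy): Brand 1 can switch to Heavy (1.9 → 2.3). Not NE.
(Moderate, Blitz): Brand 1 can switch to Light (1.3 → 1.4). Not NE.
(Heavy, Light): Brand 1 can switch to Light (4.6 → 5.5). Not NE.
(Heavy, Moderate): Brand 1 can switch to Light (1.1 → 2.8). Not NE.
(Heavy, Heavy): Brand 2 can switch to Light (1.7 → 2.5). Not NE.
(Heavy, Blitz): Brand 2 can switch to Light (1.2 → 2.5). Not NE.

none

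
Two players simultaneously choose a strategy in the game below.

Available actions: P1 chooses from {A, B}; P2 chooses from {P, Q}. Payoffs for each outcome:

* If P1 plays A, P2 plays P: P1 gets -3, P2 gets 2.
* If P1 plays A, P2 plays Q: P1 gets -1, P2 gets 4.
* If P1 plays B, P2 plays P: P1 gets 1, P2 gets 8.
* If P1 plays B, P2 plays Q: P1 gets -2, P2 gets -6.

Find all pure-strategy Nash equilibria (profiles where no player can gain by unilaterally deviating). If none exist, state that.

For each player, find the best response to each opponent profile; mutual best responses are the pure NE.
P1 against P: payoffs -3, 1 → best response B.
P1 against Q: payoffs -1, -2 → best response A.
P2 against A: payoffs 2, 4 → best response Q.
P2 against B: payoffs 8, -6 → best response P.
Mutual best responses: (A, Q); (B, P).

Pure-strategy Nash equilibria: (A, Q); (B, P)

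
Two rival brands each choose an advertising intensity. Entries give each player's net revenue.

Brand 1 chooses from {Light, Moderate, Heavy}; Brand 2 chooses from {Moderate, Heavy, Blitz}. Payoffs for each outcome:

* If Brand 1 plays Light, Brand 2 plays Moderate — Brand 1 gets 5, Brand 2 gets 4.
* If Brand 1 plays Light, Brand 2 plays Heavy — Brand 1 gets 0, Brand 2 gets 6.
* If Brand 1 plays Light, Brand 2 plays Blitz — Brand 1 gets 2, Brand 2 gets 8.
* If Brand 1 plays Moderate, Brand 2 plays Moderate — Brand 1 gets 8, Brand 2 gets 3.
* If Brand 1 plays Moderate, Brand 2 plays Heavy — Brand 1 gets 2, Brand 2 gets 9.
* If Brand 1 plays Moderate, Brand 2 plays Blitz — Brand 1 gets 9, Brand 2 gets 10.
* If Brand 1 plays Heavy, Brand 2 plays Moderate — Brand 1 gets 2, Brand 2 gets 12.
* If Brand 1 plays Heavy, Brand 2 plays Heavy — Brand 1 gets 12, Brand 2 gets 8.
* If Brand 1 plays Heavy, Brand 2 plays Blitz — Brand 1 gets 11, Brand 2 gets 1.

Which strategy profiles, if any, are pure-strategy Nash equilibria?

Brand 1 against Moderate: payoffs 5, 8, 2 → best response Moderate.
Brand 1 against Heavy: payoffs 0, 2, 12 → best response Heavy.
Brand 1 against Blitz: payoffs 2, 9, 11 → best response Heavy.
Brand 2 against Light: payoffs 4, 6, 8 → best response Blitz.
Brand 2 against Moderate: payoffs 3, 9, 10 → best response Blitz.
Brand 2 against Heavy: payoffs 12, 8, 1 → best response Moderate.
No profile is a mutual best response for all players.

No pure-strategy Nash equilibrium.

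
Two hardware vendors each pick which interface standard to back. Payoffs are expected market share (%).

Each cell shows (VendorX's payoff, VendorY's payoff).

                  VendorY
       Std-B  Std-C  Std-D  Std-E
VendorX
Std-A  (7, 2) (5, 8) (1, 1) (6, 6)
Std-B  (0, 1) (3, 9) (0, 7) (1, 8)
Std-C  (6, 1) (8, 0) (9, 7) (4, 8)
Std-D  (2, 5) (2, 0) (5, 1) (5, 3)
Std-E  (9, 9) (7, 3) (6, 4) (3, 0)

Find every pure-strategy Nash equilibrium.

Pure NE: (Std-E, Std-B)

VendorX against Std-B: payoffs 7, 0, 6, 2, 9 → best response Std-E.
VendorX against Std-C: payoffs 5, 3, 8, 2, 7 → best response Std-C.
VendorX against Std-D: payoffs 1, 0, 9, 5, 6 → best response Std-C.
VendorX against Std-E: payoffs 6, 1, 4, 5, 3 → best response Std-A.
VendorY against Std-A: payoffs 2, 8, 1, 6 → best response Std-C.
VendorY against Std-B: payoffs 1, 9, 7, 8 → best response Std-C.
VendorY against Std-C: payoffs 1, 0, 7, 8 → best response Std-E.
VendorY against Std-D: payoffs 5, 0, 1, 3 → best response Std-B.
VendorY against Std-E: payoffs 9, 3, 4, 0 → best response Std-B.
Mutual best responses: (Std-E, Std-B).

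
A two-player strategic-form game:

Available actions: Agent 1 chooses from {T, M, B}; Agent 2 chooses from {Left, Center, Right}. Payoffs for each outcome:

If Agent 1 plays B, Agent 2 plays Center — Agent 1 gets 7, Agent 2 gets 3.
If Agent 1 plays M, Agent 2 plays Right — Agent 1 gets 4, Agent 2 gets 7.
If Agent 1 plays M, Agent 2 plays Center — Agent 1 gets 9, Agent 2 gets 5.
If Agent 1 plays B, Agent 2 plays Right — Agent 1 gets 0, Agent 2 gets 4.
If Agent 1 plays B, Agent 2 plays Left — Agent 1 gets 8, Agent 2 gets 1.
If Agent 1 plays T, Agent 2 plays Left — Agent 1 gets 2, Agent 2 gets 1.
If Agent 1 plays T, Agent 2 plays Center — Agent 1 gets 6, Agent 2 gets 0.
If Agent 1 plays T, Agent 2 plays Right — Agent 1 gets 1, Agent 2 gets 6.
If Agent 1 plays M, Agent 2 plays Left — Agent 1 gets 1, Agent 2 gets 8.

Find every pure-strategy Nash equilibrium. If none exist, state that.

There is no pure-strategy Nash equilibrium.

Agent 1 against Left: payoffs 2, 1, 8 → best response B.
Agent 1 against Center: payoffs 6, 9, 7 → best response M.
Agent 1 against Right: payoffs 1, 4, 0 → best response M.
Agent 2 against T: payoffs 1, 0, 6 → best response Right.
Agent 2 against M: payoffs 8, 5, 7 → best response Left.
Agent 2 against B: payoffs 1, 3, 4 → best response Right.
No profile is a mutual best response for all players.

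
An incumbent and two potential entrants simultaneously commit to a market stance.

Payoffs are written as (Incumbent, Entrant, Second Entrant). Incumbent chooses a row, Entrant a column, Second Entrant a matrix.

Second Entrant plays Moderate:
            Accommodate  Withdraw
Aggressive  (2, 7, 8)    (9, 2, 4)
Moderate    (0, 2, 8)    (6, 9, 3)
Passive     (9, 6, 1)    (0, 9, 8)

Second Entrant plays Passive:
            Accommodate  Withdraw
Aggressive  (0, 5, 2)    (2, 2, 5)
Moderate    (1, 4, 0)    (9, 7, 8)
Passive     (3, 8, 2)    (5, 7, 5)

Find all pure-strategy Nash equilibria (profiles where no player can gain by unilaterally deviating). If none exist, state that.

(Aggressive, Accommodate, Moderate): Incumbent can switch to Passive (2 → 9). Not NE.
(Aggressive, Accommodate, Passive): Incumbent can switch to Moderate (0 → 1). Not NE.
(Aggressive, Withdraw, Moderate): Entrant can switch to Accommodate (2 → 7). Not NE.
(Aggressive, Withdraw, Passive): Incumbent can switch to Moderate (2 → 9). Not NE.
(Moderate, Accommodate, Moderate): Incumbent can switch to Aggressive (0 → 2). Not NE.
(Moderate, Accommodate, Passive): Incumbent can switch to Passive (1 → 3). Not NE.
(Moderate, Withdraw, Moderate): Incumbent can switch to Aggressive (6 → 9). Not NE.
(Moderate, Withdraw, Passive): Incumbent gets 9, best alternative 5; Entrant gets 7, best alternative 4; Second Entrant gets 8, best alternative 3. No profitable deviation — NE.
(Passive, Accommodate, Moderate): Entrant can switch to Withdraw (6 → 9). Not NE.
(Passive, Accommodate, Passive): Incumbent gets 3, best alternative 1; Entrant gets 8, best alternative 7; Second Entrant gets 2, best alternative 1. No profitable deviation — NE.
(Passive, Withdraw, Moderate): Incumbent can switch to Aggressive (0 → 9). Not NE.
(Passive, Withdraw, Passive): Incumbent can switch to Moderate (5 → 9). Not NE.

Pure-strategy Nash equilibria: (Moderate, Withdraw, Passive) and (Passive, Accommodate, Passive)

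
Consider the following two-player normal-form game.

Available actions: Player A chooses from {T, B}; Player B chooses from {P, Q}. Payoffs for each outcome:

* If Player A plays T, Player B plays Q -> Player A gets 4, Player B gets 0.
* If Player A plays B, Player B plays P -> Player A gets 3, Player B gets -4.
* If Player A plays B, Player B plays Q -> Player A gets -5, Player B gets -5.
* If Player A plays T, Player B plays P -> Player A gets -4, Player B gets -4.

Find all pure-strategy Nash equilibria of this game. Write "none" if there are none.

The pure Nash equilibria are (T, Q) and (B, P).

Player A against P: payoffs -4, 3 → best response B.
Player A against Q: payoffs 4, -5 → best response T.
Player B against T: payoffs -4, 0 → best response Q.
Player B against B: payoffs -4, -5 → best response P.
Mutual best responses: (T, Q); (B, P).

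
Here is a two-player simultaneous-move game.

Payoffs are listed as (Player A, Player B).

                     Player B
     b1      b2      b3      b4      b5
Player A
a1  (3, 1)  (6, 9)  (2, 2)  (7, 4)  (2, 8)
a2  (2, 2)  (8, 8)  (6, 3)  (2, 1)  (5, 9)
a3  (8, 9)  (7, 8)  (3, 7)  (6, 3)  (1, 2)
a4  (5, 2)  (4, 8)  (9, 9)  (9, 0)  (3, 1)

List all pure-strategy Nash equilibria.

Player A against b1: payoffs 3, 2, 8, 5 → best response a3.
Player A against b2: payoffs 6, 8, 7, 4 → best response a2.
Player A against b3: payoffs 2, 6, 3, 9 → best response a4.
Player A against b4: payoffs 7, 2, 6, 9 → best response a4.
Player A against b5: payoffs 2, 5, 1, 3 → best response a2.
Player B against a1: payoffs 1, 9, 2, 4, 8 → best response b2.
Player B against a2: payoffs 2, 8, 3, 1, 9 → best response b5.
Player B against a3: payoffs 9, 8, 7, 3, 2 → best response b1.
Player B against a4: payoffs 2, 8, 9, 0, 1 → best response b3.
Mutual best responses: (a2, b5); (a3, b1); (a4, b3).

(a2, b5) and (a3, b1) and (a4, b3)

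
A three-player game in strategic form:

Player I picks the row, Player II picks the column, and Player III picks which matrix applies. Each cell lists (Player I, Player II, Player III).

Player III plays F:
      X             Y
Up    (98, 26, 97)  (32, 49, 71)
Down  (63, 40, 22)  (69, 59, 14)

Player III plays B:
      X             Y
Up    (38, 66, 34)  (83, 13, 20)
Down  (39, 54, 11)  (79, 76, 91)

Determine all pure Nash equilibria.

Player I against (X, F): payoffs 98, 63 → best response Up.
Player I against (X, B): payoffs 38, 39 → best response Down.
Player I against (Y, F): payoffs 32, 69 → best response Down.
Player I against (Y, B): payoffs 83, 79 → best response Up.
Player II against (Up, F): payoffs 26, 49 → best response Y.
Player II against (Up, B): payoffs 66, 13 → best response X.
Player II against (Down, F): payoffs 40, 59 → best response Y.
Player II against (Down, B): payoffs 54, 76 → best response Y.
Player III against (Up, X): payoffs 97, 34 → best response F.
Player III against (Up, Y): payoffs 71, 20 → best response F.
Player III against (Down, X): payoffs 22, 11 → best response F.
Player III against (Down, Y): payoffs 14, 91 → best response B.
No profile is a mutual best response for all players.

This game has no pure Nash equilibrium.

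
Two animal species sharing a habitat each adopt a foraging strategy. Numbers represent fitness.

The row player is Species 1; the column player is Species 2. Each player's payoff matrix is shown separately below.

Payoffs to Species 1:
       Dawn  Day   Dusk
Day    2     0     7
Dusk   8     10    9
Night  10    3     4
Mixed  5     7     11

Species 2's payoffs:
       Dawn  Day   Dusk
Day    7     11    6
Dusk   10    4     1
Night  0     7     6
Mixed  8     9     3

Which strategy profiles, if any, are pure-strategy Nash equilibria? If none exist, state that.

Species 1 against Dawn: payoffs 2, 8, 10, 5 → best response Night.
Species 1 against Day: payoffs 0, 10, 3, 7 → best response Dusk.
Species 1 against Dusk: payoffs 7, 9, 4, 11 → best response Mixed.
Species 2 against Day: payoffs 7, 11, 6 → best response Day.
Species 2 against Dusk: payoffs 10, 4, 1 → best response Dawn.
Species 2 against Night: payoffs 0, 7, 6 → best response Day.
Species 2 against Mixed: payoffs 8, 9, 3 → best response Day.
No profile is a mutual best response for all players.

There is no pure-strategy Nash equilibrium.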